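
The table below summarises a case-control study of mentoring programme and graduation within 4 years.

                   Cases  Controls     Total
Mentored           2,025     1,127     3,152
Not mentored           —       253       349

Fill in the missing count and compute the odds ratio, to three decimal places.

The missing cell is in the unexposed row: 349 − 253 = 96.
So a = 2025, b = 1127, c = 96, d = 253.
OR = (a·d)/(b·c) = (2025 × 253) / (1127 × 96) = 512325 / 108192 = 4.73533

4.735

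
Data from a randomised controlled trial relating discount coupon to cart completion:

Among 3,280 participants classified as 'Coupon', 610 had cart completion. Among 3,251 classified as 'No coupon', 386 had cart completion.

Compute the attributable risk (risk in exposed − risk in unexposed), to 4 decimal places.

0.0672

From the description: a = 610, b = 2670, c = 386, d = 2865.
Risk in exposed = 610/3280 = 0.185976; risk in unexposed = 386/3251 = 0.118733.
Risk difference = 0.185976 − 0.118733 = 0.067243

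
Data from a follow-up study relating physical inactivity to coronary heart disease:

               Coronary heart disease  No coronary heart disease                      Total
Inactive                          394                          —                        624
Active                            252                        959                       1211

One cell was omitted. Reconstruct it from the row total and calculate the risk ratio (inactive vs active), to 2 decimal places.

The missing cell is in the exposed row: 624 − 394 = 230.
So a = 394, b = 230, c = 252, d = 959.
RR = [a/(a+b)] / [c/(c+d)] = (394/624) / (252/1211) = 0.63141/0.20809 = 3.03428

3.03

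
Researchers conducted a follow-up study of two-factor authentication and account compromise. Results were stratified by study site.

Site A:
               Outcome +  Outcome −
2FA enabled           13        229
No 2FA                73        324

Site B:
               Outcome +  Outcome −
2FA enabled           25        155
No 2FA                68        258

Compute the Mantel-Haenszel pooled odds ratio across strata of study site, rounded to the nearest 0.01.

OR_MH = Σ(aᵢdᵢ/nᵢ) / Σ(bᵢcᵢ/nᵢ), where nᵢ is the stratum total.
Stratum 1 (Site A): n = 639; a·d/n = 13·324/639 = 6.5915; b·c/n = 229·73/639 = 26.1612
Stratum 2 (Site B): n = 506; a·d/n = 25·258/506 = 12.7470; b·c/n = 155·68/506 = 20.8300
OR_MH = (6.5915 + 12.7470) / (26.1612 + 20.8300) = 19.3386 / 46.9912 = 0.41154

0.41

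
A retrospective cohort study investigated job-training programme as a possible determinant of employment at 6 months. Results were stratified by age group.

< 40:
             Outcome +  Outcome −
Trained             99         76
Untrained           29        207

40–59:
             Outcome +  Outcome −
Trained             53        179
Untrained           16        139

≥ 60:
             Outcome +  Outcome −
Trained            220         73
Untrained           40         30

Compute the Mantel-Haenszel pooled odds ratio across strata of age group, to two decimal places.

OR_MH = Σ(aᵢdᵢ/nᵢ) / Σ(bᵢcᵢ/nᵢ), where nᵢ is the stratum total.
Stratum 1 (< 40): n = 411; a·d/n = 99·207/411 = 49.8613; b·c/n = 76·29/411 = 5.3625
Stratum 2 (40–59): n = 387; a·d/n = 53·139/387 = 19.0362; b·c/n = 179·16/387 = 7.4005
Stratum 3 (≥ 60): n = 363; a·d/n = 220·30/363 = 18.1818; b·c/n = 73·40/363 = 8.0441
OR_MH = (49.8613 + 19.0362 + 18.1818) / (5.3625 + 7.4005 + 8.0441) = 87.0793 / 20.8071 = 4.18507

4.19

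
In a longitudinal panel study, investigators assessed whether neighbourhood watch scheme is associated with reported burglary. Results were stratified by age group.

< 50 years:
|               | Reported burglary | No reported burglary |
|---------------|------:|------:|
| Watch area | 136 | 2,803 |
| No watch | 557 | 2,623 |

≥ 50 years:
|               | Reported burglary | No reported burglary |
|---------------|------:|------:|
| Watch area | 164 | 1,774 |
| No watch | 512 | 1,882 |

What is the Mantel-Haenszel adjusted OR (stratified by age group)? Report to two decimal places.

0.28

OR_MH = Σ(aᵢdᵢ/nᵢ) / Σ(bᵢcᵢ/nᵢ), where nᵢ is the stratum total.
Stratum 1 (< 50 years): n = 6119; a·d/n = 136·2623/6119 = 58.2984; b·c/n = 2803·557/6119 = 255.1513
Stratum 2 (≥ 50 years): n = 4332; a·d/n = 164·1882/4332 = 71.2484; b·c/n = 1774·512/4332 = 209.6694
OR_MH = (58.2984 + 71.2484) / (255.1513 + 209.6694) = 129.5468 / 464.8208 = 0.27870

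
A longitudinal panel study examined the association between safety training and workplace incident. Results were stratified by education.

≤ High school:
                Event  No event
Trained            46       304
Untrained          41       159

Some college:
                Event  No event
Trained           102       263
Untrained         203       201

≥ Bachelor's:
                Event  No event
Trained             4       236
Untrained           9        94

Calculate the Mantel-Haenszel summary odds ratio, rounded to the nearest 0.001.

OR_MH = Σ(aᵢdᵢ/nᵢ) / Σ(bᵢcᵢ/nᵢ), where nᵢ is the stratum total.
Stratum 1 (≤ High school): n = 550; a·d/n = 46·159/550 = 13.2982; b·c/n = 304·41/550 = 22.6618
Stratum 2 (Some college): n = 769; a·d/n = 102·201/769 = 26.6606; b·c/n = 263·203/769 = 69.4265
Stratum 3 (≥ Bachelor's): n = 343; a·d/n = 4·94/343 = 1.0962; b·c/n = 236·9/343 = 6.1924
OR_MH = (13.2982 + 26.6606 + 1.0962) / (22.6618 + 69.4265 + 6.1924) = 41.0550 / 98.2808 = 0.41773

0.418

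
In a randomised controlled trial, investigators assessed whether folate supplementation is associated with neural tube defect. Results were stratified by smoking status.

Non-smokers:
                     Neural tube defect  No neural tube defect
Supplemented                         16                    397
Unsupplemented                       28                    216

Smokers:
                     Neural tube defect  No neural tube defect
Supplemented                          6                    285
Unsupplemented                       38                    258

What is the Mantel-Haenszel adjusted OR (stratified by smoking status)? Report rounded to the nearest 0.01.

0.22

OR_MH = Σ(aᵢdᵢ/nᵢ) / Σ(bᵢcᵢ/nᵢ), where nᵢ is the stratum total.
Stratum 1 (Non-smokers): n = 657; a·d/n = 16·216/657 = 5.2603; b·c/n = 397·28/657 = 16.9193
Stratum 2 (Smokers): n = 587; a·d/n = 6·258/587 = 2.6371; b·c/n = 285·38/587 = 18.4497
OR_MH = (5.2603 + 2.6371) / (16.9193 + 18.4497) = 7.8974 / 35.3691 = 0.22329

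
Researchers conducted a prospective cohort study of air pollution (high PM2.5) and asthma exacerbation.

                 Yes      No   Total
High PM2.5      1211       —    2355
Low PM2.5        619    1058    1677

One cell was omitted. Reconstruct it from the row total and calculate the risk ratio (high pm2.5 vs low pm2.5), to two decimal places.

1.39

The missing cell is in the exposed row: 2355 − 1211 = 1144.
So a = 1211, b = 1144, c = 619, d = 1058.
RR = [a/(a+b)] / [c/(c+d)] = (1211/2355) / (619/1677) = 0.51423/0.36911 = 1.39314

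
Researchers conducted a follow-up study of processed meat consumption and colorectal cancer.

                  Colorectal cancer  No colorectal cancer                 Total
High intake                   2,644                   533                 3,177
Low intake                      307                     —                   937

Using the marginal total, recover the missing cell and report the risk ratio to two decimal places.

The missing cell is in the unexposed row: 937 − 307 = 630.
So a = 2644, b = 533, c = 307, d = 630.
RR = [a/(a+b)] / [c/(c+d)] = (2644/3177) / (307/937) = 0.83223/0.32764 = 2.54007

2.54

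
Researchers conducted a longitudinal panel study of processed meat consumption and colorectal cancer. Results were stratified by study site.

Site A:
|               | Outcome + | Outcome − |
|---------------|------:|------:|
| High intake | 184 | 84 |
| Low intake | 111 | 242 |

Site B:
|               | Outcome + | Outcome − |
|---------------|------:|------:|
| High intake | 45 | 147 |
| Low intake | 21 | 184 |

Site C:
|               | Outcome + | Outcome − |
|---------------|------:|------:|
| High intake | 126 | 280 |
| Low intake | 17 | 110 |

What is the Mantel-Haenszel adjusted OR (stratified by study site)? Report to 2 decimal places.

OR_MH = Σ(aᵢdᵢ/nᵢ) / Σ(bᵢcᵢ/nᵢ), where nᵢ is the stratum total.
Stratum 1 (Site A): n = 621; a·d/n = 184·242/621 = 71.7037; b·c/n = 84·111/621 = 15.0145
Stratum 2 (Site B): n = 397; a·d/n = 45·184/397 = 20.8564; b·c/n = 147·21/397 = 7.7758
Stratum 3 (Site C): n = 533; a·d/n = 126·110/533 = 26.0038; b·c/n = 280·17/533 = 8.9306
OR_MH = (71.7037 + 20.8564 + 26.0038) / (15.0145 + 7.7758 + 8.9306) = 118.5639 / 31.7209 = 3.73772

3.74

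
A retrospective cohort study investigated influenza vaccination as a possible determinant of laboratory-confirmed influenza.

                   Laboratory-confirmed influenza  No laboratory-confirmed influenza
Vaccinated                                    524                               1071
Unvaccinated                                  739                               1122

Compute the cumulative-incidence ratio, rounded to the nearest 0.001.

Cells: a = 524, b = 1071, c = 739, d = 1122.
Risk in exposed = 524/1595 = 0.32853; risk in unexposed = 739/1861 = 0.39710.
RR = 0.32853 / 0.39710 = 0.82732
The risk is 17% lower among the exposed than among the unexposed.

0.827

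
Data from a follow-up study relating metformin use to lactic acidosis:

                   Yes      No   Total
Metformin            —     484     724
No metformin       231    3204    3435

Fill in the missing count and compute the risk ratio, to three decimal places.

4.929

The missing cell is in the exposed row: 724 − 484 = 240.
So a = 240, b = 484, c = 231, d = 3204.
RR = [a/(a+b)] / [c/(c+d)] = (240/724) / (231/3435) = 0.33149/0.06725 = 4.92932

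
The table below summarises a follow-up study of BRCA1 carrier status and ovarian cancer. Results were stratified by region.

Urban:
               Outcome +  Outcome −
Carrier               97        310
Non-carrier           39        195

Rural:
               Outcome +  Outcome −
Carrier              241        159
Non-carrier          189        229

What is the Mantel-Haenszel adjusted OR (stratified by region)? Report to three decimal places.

1.744

OR_MH = Σ(aᵢdᵢ/nᵢ) / Σ(bᵢcᵢ/nᵢ), where nᵢ is the stratum total.
Stratum 1 (Urban): n = 641; a·d/n = 97·195/641 = 29.5086; b·c/n = 310·39/641 = 18.8612
Stratum 2 (Rural): n = 818; a·d/n = 241·229/818 = 67.4682; b·c/n = 159·189/818 = 36.7372
OR_MH = (29.5086 + 67.4682) / (18.8612 + 36.7372) = 96.9768 / 55.5983 = 1.74424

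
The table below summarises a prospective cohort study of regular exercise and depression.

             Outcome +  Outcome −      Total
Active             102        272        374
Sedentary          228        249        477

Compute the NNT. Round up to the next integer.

Risk in treated group = 102/374 = 0.27273; risk in control = 228/477 = 0.47799.
Absolute risk reduction = 0.47799 − 0.27273 = 0.20526
NNT = 1 / ARR = 1 / 0.20526 = 4.872 → round up → 5

5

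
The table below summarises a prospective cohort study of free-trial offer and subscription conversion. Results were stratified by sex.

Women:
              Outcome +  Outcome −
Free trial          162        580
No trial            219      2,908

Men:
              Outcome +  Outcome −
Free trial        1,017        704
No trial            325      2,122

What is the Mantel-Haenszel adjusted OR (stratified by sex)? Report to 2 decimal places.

7.29

OR_MH = Σ(aᵢdᵢ/nᵢ) / Σ(bᵢcᵢ/nᵢ), where nᵢ is the stratum total.
Stratum 1 (Women): n = 3869; a·d/n = 162·2908/3869 = 121.7617; b·c/n = 580·219/3869 = 32.8302
Stratum 2 (Men): n = 4168; a·d/n = 1017·2122/4168 = 517.7721; b·c/n = 704·325/4168 = 54.8944
OR_MH = (121.7617 + 517.7721) / (32.8302 + 54.8944) = 639.5338 / 87.7246 = 7.29024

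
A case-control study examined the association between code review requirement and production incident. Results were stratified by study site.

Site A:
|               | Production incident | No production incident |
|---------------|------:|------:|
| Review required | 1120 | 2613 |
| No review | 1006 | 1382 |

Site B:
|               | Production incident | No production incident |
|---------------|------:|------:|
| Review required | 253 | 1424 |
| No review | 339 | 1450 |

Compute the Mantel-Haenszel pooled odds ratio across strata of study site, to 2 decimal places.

0.63

OR_MH = Σ(aᵢdᵢ/nᵢ) / Σ(bᵢcᵢ/nᵢ), where nᵢ is the stratum total.
Stratum 1 (Site A): n = 6121; a·d/n = 1120·1382/6121 = 252.8737; b·c/n = 2613·1006/6121 = 429.4524
Stratum 2 (Site B): n = 3466; a·d/n = 253·1450/3466 = 105.8425; b·c/n = 1424·339/3466 = 139.2776
OR_MH = (252.8737 + 105.8425) / (429.4524 + 139.2776) = 358.7162 / 568.7299 = 0.63073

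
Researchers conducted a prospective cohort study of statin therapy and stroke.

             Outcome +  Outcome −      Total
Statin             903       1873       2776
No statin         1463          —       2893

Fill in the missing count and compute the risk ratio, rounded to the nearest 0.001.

The missing cell is in the unexposed row: 2893 − 1463 = 1430.
So a = 903, b = 1873, c = 1463, d = 1430.
RR = [a/(a+b)] / [c/(c+d)] = (903/2776) / (1463/2893) = 0.32529/0.50570 = 0.64324

0.643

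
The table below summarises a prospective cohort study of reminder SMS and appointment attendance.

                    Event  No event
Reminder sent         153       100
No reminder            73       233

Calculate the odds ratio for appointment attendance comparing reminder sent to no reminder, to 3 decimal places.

Cells: a = 153, b = 100, c = 73, d = 233.
OR = (a·d)/(b·c) = (153 × 233) / (100 × 73) = 35649 / 7300 = 4.88342
The odds of appointment attendance are about 4.88 times as high in the reminder sent group.

4.883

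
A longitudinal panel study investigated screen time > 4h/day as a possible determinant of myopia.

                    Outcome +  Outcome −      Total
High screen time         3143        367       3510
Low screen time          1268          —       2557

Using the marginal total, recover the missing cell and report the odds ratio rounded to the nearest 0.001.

The missing cell is in the unexposed row: 2557 − 1268 = 1289.
So a = 3143, b = 367, c = 1268, d = 1289.
OR = (a·d)/(b·c) = (3143 × 1289) / (367 × 1268) = 4051327 / 465356 = 8.70587

8.706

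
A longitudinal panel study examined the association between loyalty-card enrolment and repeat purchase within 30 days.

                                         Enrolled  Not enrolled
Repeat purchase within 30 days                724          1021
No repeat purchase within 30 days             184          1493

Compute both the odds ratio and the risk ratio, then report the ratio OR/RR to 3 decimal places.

2.931

Reading the table with exposure as columns: a = 724 (Enrolled, case), b = 184 (Enrolled, non-case), c = 1021 (Not enrolled, case), d = 1493.
OR = (724·1493)/(184·1021) = 1080932/187864 = 5.75380
Risk in exposed = 724/908 = 0.79736; risk in unexposed = 1021/2514 = 0.40613; RR = 1.96333
OR/RR = 5.75380 / 1.96333 = 2.93064
The outcome is not rare, so the OR lies further from 1 than the RR.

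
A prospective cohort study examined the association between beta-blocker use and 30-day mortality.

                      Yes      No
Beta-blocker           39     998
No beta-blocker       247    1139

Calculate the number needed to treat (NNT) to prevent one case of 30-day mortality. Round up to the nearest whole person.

8

Risk in treated group = 39/1037 = 0.03761; risk in control = 247/1386 = 0.17821.
Absolute risk reduction = 0.17821 − 0.03761 = 0.14060
NNT = 1 / ARR = 1 / 0.14060 = 7.112 → round up → 8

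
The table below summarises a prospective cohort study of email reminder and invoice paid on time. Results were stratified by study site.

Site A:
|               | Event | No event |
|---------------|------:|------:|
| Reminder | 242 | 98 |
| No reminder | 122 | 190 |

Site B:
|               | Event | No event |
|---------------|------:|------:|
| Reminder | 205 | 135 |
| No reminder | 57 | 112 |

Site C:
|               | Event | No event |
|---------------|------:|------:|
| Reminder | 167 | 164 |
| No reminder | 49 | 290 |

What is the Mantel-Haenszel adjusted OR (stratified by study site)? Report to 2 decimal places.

OR_MH = Σ(aᵢdᵢ/nᵢ) / Σ(bᵢcᵢ/nᵢ), where nᵢ is the stratum total.
Stratum 1 (Site A): n = 652; a·d/n = 242·190/652 = 70.5215; b·c/n = 98·122/652 = 18.3374
Stratum 2 (Site B): n = 509; a·d/n = 205·112/509 = 45.1081; b·c/n = 135·57/509 = 15.1179
Stratum 3 (Site C): n = 670; a·d/n = 167·290/670 = 72.2836; b·c/n = 164·49/670 = 11.9940
OR_MH = (70.5215 + 45.1081 + 72.2836) / (18.3374 + 15.1179 + 11.9940) = 187.9131 / 45.4493 = 4.13456

4.13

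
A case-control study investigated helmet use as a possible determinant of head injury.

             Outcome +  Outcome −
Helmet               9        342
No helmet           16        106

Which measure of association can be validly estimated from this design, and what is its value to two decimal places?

0.17

Cells: a = 9, b = 342, c = 16, d = 106.
This is a case-control study: participants were sampled on outcome status, so risks in the source population cannot be estimated directly — relative risk is not valid here. The odds ratio is the appropriate measure.
OR = (a·d)/(b·c) = (9 × 106) / (342 × 16) = 954 / 5472 = 0.17434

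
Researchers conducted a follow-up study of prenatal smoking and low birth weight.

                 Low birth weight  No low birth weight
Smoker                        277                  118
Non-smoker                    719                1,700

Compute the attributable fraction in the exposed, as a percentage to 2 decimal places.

57.62

Cells: a = 277, b = 118, c = 719, d = 1700.
Risk in exposed = 277/395 = 0.70127; risk in unexposed = 719/2419 = 0.29723.
RR = 0.70127/0.29723 = 2.35934
AR% = (RR − 1)/RR × 100 = (2.35934 − 1)/2.35934 × 100 = 57.6152%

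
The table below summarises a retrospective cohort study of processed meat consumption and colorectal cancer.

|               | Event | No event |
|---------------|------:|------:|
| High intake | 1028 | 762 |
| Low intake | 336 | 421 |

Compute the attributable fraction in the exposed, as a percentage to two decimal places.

Cells: a = 1028, b = 762, c = 336, d = 421.
Risk in exposed = 1028/1790 = 0.57430; risk in unexposed = 336/757 = 0.44386.
RR = 0.57430/0.44386 = 1.29389
AR% = (RR − 1)/RR × 100 = (1.29389 − 1)/1.29389 × 100 = 22.7136%

22.71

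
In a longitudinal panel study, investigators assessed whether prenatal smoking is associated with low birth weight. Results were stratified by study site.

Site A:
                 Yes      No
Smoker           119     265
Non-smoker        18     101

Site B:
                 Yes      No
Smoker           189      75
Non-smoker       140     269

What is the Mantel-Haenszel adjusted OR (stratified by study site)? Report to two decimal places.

OR_MH = Σ(aᵢdᵢ/nᵢ) / Σ(bᵢcᵢ/nᵢ), where nᵢ is the stratum total.
Stratum 1 (Site A): n = 503; a·d/n = 119·101/503 = 23.8946; b·c/n = 265·18/503 = 9.4831
Stratum 2 (Site B): n = 673; a·d/n = 189·269/673 = 75.5438; b·c/n = 75·140/673 = 15.6018
OR_MH = (23.8946 + 75.5438) / (9.4831 + 15.6018) = 99.4385 / 25.0849 = 3.96408

3.96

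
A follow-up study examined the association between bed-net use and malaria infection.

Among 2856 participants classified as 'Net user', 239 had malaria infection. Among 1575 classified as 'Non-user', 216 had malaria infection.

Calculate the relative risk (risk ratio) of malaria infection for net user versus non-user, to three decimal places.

0.610

From the description: a = 239, b = 2617, c = 216, d = 1359.
Risk in exposed = 239/2856 = 0.08368; risk in unexposed = 216/1575 = 0.13714.
RR = 0.08368 / 0.13714 = 0.61019
The risk is 39% lower among the exposed than among the unexposed.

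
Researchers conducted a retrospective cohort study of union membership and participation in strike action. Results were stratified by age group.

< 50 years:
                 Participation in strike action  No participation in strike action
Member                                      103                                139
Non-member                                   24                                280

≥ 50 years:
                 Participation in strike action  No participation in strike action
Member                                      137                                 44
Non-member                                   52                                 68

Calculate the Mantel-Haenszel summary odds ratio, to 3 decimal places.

OR_MH = Σ(aᵢdᵢ/nᵢ) / Σ(bᵢcᵢ/nᵢ), where nᵢ is the stratum total.
Stratum 1 (< 50 years): n = 546; a·d/n = 103·280/546 = 52.8205; b·c/n = 139·24/546 = 6.1099
Stratum 2 (≥ 50 years): n = 301; a·d/n = 137·68/301 = 30.9502; b·c/n = 44·52/301 = 7.6013
OR_MH = (52.8205 + 30.9502) / (6.1099 + 7.6013) = 83.7707 / 13.7112 = 6.10964

6.110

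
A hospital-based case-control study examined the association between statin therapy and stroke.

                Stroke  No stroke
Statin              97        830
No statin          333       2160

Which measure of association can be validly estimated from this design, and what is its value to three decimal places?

Cells: a = 97, b = 830, c = 333, d = 2160.
This is a hospital-based case-control study: participants were sampled on outcome status, so risks in the source population cannot be estimated directly — relative risk is not valid here. The odds ratio is the appropriate measure.
OR = (a·d)/(b·c) = (97 × 2160) / (830 × 333) = 209520 / 276390 = 0.75806

0.758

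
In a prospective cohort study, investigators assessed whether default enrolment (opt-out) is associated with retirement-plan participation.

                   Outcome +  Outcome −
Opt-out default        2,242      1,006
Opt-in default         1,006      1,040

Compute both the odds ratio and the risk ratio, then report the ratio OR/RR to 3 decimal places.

Cells: a = 2242, b = 1006, c = 1006, d = 1040.
OR = (2242·1040)/(1006·1006) = 2331680/1012036 = 2.30395
Risk in exposed = 2242/3248 = 0.69027; risk in unexposed = 1006/2046 = 0.49169; RR = 1.40387
OR/RR = 2.30395 / 1.40387 = 1.64114
The outcome is not rare, so the OR lies further from 1 than the RR.

1.641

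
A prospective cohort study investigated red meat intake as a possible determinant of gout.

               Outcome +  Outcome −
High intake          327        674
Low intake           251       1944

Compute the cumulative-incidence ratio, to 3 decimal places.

Cells: a = 327, b = 674, c = 251, d = 1944.
Risk in exposed = 327/1001 = 0.32667; risk in unexposed = 251/2195 = 0.11435.
RR = 0.32667 / 0.11435 = 2.85676
The risk among the exposed is 2.86 times that among the unexposed.

2.857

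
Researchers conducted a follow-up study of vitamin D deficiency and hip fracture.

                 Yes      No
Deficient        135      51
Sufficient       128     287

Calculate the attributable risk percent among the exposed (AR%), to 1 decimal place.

57.5

Cells: a = 135, b = 51, c = 128, d = 287.
Risk in exposed = 135/186 = 0.72581; risk in unexposed = 128/415 = 0.30843.
RR = 0.72581/0.30843 = 2.35320
AR% = (RR − 1)/RR × 100 = (2.35320 − 1)/2.35320 × 100 = 57.5047%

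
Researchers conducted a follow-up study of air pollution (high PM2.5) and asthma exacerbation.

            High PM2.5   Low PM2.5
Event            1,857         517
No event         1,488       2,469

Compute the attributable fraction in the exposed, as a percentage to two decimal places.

68.81

Reading the table with exposure as columns: a = 1857 (High PM2.5, case), b = 1488 (High PM2.5, non-case), c = 517 (Low PM2.5, case), d = 2469.
Risk in exposed = 1857/3345 = 0.55516; risk in unexposed = 517/2986 = 0.17314.
RR = 0.55516/0.17314 = 3.20638
AR% = (RR − 1)/RR × 100 = (3.20638 − 1)/3.20638 × 100 = 68.8122%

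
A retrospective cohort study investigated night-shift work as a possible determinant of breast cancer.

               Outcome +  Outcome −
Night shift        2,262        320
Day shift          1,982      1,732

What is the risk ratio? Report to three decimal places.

Cells: a = 2262, b = 320, c = 1982, d = 1732.
Risk in exposed = 2262/2582 = 0.87607; risk in unexposed = 1982/3714 = 0.53366.
RR = 0.87607 / 0.53366 = 1.64163
The risk among the exposed is 1.64 times that among the unexposed.

1.642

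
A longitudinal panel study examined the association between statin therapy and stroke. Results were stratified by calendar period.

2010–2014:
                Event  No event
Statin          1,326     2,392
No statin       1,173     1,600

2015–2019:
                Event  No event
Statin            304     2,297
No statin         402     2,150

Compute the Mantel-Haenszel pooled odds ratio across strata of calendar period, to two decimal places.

0.74

OR_MH = Σ(aᵢdᵢ/nᵢ) / Σ(bᵢcᵢ/nᵢ), where nᵢ is the stratum total.
Stratum 1 (2010–2014): n = 6491; a·d/n = 1326·1600/6491 = 326.8526; b·c/n = 2392·1173/6491 = 432.2625
Stratum 2 (2015–2019): n = 5153; a·d/n = 304·2150/5153 = 126.8387; b·c/n = 2297·402/5153 = 179.1954
OR_MH = (326.8526 + 126.8387) / (432.2625 + 179.1954) = 453.6913 / 611.4579 = 0.74198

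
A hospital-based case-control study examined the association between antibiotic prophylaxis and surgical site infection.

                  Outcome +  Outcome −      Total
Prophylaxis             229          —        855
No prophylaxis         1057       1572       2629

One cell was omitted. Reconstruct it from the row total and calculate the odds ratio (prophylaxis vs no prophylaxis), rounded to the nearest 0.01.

0.54

The missing cell is in the exposed row: 855 − 229 = 626.
So a = 229, b = 626, c = 1057, d = 1572.
OR = (a·d)/(b·c) = (229 × 1572) / (626 × 1057) = 359988 / 661682 = 0.54405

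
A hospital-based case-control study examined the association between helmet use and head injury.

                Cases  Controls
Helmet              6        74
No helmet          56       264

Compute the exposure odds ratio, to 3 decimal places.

Cells: a = 6, b = 74, c = 56, d = 264.
OR = (a·d)/(b·c) = (6 × 264) / (74 × 56) = 1584 / 4144 = 0.38224
Exposure is associated with lower odds of head injury (OR = 0.38 < 1).

0.382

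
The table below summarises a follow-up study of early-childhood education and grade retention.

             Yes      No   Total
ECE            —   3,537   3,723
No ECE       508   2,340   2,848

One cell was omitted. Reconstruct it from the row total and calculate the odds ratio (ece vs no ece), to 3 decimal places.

0.242

The missing cell is in the exposed row: 3723 − 3537 = 186.
So a = 186, b = 3537, c = 508, d = 2340.
OR = (a·d)/(b·c) = (186 × 2340) / (3537 × 508) = 435240 / 1796796 = 0.24223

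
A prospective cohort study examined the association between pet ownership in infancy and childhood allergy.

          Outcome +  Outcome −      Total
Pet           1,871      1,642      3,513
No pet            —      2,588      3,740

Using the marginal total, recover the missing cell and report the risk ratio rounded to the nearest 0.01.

The missing cell is in the unexposed row: 3740 − 2588 = 1152.
So a = 1871, b = 1642, c = 1152, d = 2588.
RR = [a/(a+b)] / [c/(c+d)] = (1871/3513) / (1152/3740) = 0.53259/0.30802 = 1.72908

1.73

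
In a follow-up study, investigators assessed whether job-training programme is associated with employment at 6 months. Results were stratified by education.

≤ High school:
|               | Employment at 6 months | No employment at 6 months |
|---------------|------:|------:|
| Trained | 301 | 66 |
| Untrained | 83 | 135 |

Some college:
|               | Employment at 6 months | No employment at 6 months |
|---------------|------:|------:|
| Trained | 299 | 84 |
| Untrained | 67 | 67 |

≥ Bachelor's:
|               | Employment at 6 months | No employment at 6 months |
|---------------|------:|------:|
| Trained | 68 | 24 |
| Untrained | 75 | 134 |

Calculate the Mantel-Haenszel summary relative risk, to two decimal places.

1.90

RR_MH = Σ(aᵢ·n₀ᵢ/nᵢ) / Σ(cᵢ·n₁ᵢ/nᵢ), with n₁ᵢ = aᵢ+bᵢ (exposed), n₀ᵢ = cᵢ+dᵢ (unexposed), nᵢ = n₁ᵢ+n₀ᵢ.
Stratum 1 (≤ High school): n₁ = 367, n₀ = 218, n = 585; a·n₀/n = 301·218/585 = 112.1675; c·n₁/n = 83·367/585 = 52.0701
Stratum 2 (Some college): n₁ = 383, n₀ = 134, n = 517; a·n₀/n = 299·134/517 = 77.4971; c·n₁/n = 67·383/517 = 49.6344
Stratum 3 (≥ Bachelor's): n₁ = 92, n₀ = 209, n = 301; a·n₀/n = 68·209/301 = 47.2159; c·n₁/n = 75·92/301 = 22.9236
RR_MH = (112.1675 + 77.4971 + 47.2159) / (52.0701 + 49.6344 + 22.9236) = 236.8806 / 124.6281 = 1.90070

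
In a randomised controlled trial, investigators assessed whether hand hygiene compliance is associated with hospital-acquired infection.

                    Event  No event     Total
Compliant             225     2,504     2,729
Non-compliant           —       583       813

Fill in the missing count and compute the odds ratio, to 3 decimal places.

The missing cell is in the unexposed row: 813 − 583 = 230.
So a = 225, b = 2504, c = 230, d = 583.
OR = (a·d)/(b·c) = (225 × 583) / (2504 × 230) = 131175 / 575920 = 0.22777

0.228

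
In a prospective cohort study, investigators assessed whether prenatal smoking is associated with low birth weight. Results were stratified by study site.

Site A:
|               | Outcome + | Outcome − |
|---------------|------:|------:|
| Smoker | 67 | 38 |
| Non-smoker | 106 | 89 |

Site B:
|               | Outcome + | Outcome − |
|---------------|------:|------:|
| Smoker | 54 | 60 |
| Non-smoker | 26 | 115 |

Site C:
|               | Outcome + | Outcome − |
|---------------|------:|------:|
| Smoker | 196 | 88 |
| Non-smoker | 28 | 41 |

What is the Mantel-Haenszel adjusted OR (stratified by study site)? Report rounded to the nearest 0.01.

2.53

OR_MH = Σ(aᵢdᵢ/nᵢ) / Σ(bᵢcᵢ/nᵢ), where nᵢ is the stratum total.
Stratum 1 (Site A): n = 300; a·d/n = 67·89/300 = 19.8767; b·c/n = 38·106/300 = 13.4267
Stratum 2 (Site B): n = 255; a·d/n = 54·115/255 = 24.3529; b·c/n = 60·26/255 = 6.1176
Stratum 3 (Site C): n = 353; a·d/n = 196·41/353 = 22.7649; b·c/n = 88·28/353 = 6.9802
OR_MH = (19.8767 + 24.3529 + 22.7649) / (13.4267 + 6.1176 + 6.9802) = 66.9945 / 26.5245 = 2.52576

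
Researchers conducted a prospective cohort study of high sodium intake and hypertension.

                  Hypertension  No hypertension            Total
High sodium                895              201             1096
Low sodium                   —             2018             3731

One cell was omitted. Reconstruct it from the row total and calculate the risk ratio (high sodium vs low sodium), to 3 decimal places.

The missing cell is in the unexposed row: 3731 − 2018 = 1713.
So a = 895, b = 201, c = 1713, d = 2018.
RR = [a/(a+b)] / [c/(c+d)] = (895/1096) / (1713/3731) = 0.81661/0.45913 = 1.77861

1.779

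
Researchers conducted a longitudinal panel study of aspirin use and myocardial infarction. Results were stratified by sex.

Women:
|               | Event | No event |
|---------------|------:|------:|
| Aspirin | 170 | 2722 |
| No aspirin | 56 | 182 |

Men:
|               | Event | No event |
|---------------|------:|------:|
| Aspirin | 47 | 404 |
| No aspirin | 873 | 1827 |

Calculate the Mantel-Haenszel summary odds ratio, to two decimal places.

0.23

OR_MH = Σ(aᵢdᵢ/nᵢ) / Σ(bᵢcᵢ/nᵢ), where nᵢ is the stratum total.
Stratum 1 (Women): n = 3130; a·d/n = 170·182/3130 = 9.8850; b·c/n = 2722·56/3130 = 48.7003
Stratum 2 (Men): n = 3151; a·d/n = 47·1827/3151 = 27.2513; b·c/n = 404·873/3151 = 111.9302
OR_MH = (9.8850 + 27.2513) / (48.7003 + 111.9302) = 37.1363 / 160.6305 = 0.23119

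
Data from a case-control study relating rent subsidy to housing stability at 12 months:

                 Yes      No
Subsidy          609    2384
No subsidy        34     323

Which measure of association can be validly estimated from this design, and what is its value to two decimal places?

Cells: a = 609, b = 2384, c = 34, d = 323.
This is a case-control study: participants were sampled on outcome status, so risks in the source population cannot be estimated directly — relative risk is not valid here. The odds ratio is the appropriate measure.
OR = (a·d)/(b·c) = (609 × 323) / (2384 × 34) = 196707 / 81056 = 2.42680

2.43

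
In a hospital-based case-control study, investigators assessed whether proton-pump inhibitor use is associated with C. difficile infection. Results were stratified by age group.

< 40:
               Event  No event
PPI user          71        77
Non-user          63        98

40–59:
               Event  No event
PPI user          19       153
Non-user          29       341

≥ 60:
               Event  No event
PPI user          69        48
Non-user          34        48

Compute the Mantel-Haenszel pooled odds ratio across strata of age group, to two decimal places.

1.59

OR_MH = Σ(aᵢdᵢ/nᵢ) / Σ(bᵢcᵢ/nᵢ), where nᵢ is the stratum total.
Stratum 1 (< 40): n = 309; a·d/n = 71·98/309 = 22.5178; b·c/n = 77·63/309 = 15.6990
Stratum 2 (40–59): n = 542; a·d/n = 19·341/542 = 11.9539; b·c/n = 153·29/542 = 8.1863
Stratum 3 (≥ 60): n = 199; a·d/n = 69·48/199 = 16.6432; b·c/n = 48·34/199 = 8.2010
OR_MH = (22.5178 + 11.9539 + 16.6432) / (15.6990 + 8.1863 + 8.2010) = 51.1149 / 32.0864 = 1.59304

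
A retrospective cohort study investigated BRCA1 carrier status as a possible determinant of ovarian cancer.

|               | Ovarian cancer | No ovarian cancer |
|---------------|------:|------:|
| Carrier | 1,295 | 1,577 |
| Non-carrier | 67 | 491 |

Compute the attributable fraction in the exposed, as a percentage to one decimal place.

73.4

Cells: a = 1295, b = 1577, c = 67, d = 491.
Risk in exposed = 1295/2872 = 0.45091; risk in unexposed = 67/558 = 0.12007.
RR = 0.45091/0.12007 = 3.75530
AR% = (RR − 1)/RR × 100 = (3.75530 − 1)/3.75530 × 100 = 73.3710%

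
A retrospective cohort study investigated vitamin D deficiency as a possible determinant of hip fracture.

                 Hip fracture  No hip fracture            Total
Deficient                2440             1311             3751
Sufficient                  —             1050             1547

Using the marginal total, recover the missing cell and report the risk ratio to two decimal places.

The missing cell is in the unexposed row: 1547 − 1050 = 497.
So a = 2440, b = 1311, c = 497, d = 1050.
RR = [a/(a+b)] / [c/(c+d)] = (2440/3751) / (497/1547) = 0.65049/0.32127 = 2.02477

2.02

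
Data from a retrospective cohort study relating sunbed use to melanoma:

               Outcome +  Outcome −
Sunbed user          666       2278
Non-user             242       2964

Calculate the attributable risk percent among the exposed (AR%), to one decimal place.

Cells: a = 666, b = 2278, c = 242, d = 2964.
Risk in exposed = 666/2944 = 0.22622; risk in unexposed = 242/3206 = 0.07548.
RR = 0.22622/0.07548 = 2.99699
AR% = (RR − 1)/RR × 100 = (2.99699 − 1)/2.99699 × 100 = 66.6331%

66.6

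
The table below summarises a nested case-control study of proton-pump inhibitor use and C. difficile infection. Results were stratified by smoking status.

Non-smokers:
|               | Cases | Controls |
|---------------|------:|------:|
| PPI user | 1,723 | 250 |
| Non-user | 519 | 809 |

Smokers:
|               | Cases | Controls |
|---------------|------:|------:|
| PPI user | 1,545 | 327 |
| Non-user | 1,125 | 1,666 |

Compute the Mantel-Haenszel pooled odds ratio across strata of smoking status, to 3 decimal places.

OR_MH = Σ(aᵢdᵢ/nᵢ) / Σ(bᵢcᵢ/nᵢ), where nᵢ is the stratum total.
Stratum 1 (Non-smokers): n = 3301; a·d/n = 1723·809/3301 = 422.2681; b·c/n = 250·519/3301 = 39.3063
Stratum 2 (Smokers): n = 4663; a·d/n = 1545·1666/4663 = 551.9987; b·c/n = 327·1125/4663 = 78.8923
OR_MH = (422.2681 + 551.9987) / (39.3063 + 78.8923) = 974.2668 / 118.1986 = 8.24262

8.243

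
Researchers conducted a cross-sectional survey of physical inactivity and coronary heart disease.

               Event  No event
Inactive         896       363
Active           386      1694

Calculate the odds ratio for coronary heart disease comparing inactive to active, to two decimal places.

10.83

Cells: a = 896, b = 363, c = 386, d = 1694.
OR = (a·d)/(b·c) = (896 × 1694) / (363 × 386) = 1517824 / 140118 = 10.83247
The odds of coronary heart disease are about 10.83 times as high in the inactive group.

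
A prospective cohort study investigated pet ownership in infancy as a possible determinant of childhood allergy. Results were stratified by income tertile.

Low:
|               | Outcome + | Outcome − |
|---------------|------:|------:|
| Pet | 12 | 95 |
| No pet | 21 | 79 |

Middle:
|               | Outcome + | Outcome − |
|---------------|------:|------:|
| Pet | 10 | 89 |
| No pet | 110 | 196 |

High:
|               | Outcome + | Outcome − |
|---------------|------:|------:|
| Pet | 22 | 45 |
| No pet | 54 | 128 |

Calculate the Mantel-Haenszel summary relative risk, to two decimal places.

RR_MH = Σ(aᵢ·n₀ᵢ/nᵢ) / Σ(cᵢ·n₁ᵢ/nᵢ), with n₁ᵢ = aᵢ+bᵢ (exposed), n₀ᵢ = cᵢ+dᵢ (unexposed), nᵢ = n₁ᵢ+n₀ᵢ.
Stratum 1 (Low): n₁ = 107, n₀ = 100, n = 207; a·n₀/n = 12·100/207 = 5.7971; c·n₁/n = 21·107/207 = 10.8551
Stratum 2 (Middle): n₁ = 99, n₀ = 306, n = 405; a·n₀/n = 10·306/405 = 7.5556; c·n₁/n = 110·99/405 = 26.8889
Stratum 3 (High): n₁ = 67, n₀ = 182, n = 249; a·n₀/n = 22·182/249 = 16.0803; c·n₁/n = 54·67/249 = 14.5301
RR_MH = (5.7971 + 7.5556 + 16.0803) / (10.8551 + 26.8889 + 14.5301) = 29.4330 / 52.2741 = 0.56305

0.56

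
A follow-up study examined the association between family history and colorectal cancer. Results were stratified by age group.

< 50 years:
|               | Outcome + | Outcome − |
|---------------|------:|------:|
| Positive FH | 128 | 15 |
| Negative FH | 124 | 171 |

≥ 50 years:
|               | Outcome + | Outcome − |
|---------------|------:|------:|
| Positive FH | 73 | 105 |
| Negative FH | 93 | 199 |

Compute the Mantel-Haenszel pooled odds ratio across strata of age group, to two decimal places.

3.23

OR_MH = Σ(aᵢdᵢ/nᵢ) / Σ(bᵢcᵢ/nᵢ), where nᵢ is the stratum total.
Stratum 1 (< 50 years): n = 438; a·d/n = 128·171/438 = 49.9726; b·c/n = 15·124/438 = 4.2466
Stratum 2 (≥ 50 years): n = 470; a·d/n = 73·199/470 = 30.9085; b·c/n = 105·93/470 = 20.7766
OR_MH = (49.9726 + 30.9085) / (4.2466 + 20.7766) = 80.8811 / 25.0232 = 3.23225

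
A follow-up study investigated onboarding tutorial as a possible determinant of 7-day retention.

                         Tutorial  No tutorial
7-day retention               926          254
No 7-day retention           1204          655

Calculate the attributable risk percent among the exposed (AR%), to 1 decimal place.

35.7

Reading the table with exposure as columns: a = 926 (Tutorial, case), b = 1204 (Tutorial, non-case), c = 254 (No tutorial, case), d = 655.
Risk in exposed = 926/2130 = 0.43474; risk in unexposed = 254/909 = 0.27943.
RR = 0.43474/0.27943 = 1.55583
AR% = (RR − 1)/RR × 100 = (1.55583 − 1)/1.55583 × 100 = 35.7255%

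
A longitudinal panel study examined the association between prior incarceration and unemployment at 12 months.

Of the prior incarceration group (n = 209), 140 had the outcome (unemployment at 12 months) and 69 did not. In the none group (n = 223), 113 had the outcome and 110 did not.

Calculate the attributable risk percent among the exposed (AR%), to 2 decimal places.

24.35

From the description: a = 140, b = 69, c = 113, d = 110.
Risk in exposed = 140/209 = 0.66986; risk in unexposed = 113/223 = 0.50673.
RR = 0.66986/0.50673 = 1.32193
AR% = (RR − 1)/RR × 100 = (1.32193 − 1)/1.32193 × 100 = 24.3530%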